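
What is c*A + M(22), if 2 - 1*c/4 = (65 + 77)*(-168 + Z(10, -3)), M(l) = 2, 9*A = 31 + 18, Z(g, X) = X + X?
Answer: 4843178/9 ≈ 5.3813e+5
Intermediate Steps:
Z(g, X) = 2*X
A = 49/9 (A = (31 + 18)/9 = (1/9)*49 = 49/9 ≈ 5.4444)
c = 98840 (c = 8 - 4*(65 + 77)*(-168 + 2*(-3)) = 8 - 568*(-168 - 6) = 8 - 568*(-174) = 8 - 4*(-24708) = 8 + 98832 = 98840)
c*A + M(22) = 98840*(49/9) + 2 = 4843160/9 + 2 = 4843178/9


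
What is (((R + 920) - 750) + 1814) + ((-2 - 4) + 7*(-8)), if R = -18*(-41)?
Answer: 2660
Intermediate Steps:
R = 738
(((R + 920) - 750) + 1814) + ((-2 - 4) + 7*(-8)) = (((738 + 920) - 750) + 1814) + ((-2 - 4) + 7*(-8)) = ((1658 - 750) + 1814) + (-6 - 56) = (908 + 1814) - 62 = 2722 - 62 = 2660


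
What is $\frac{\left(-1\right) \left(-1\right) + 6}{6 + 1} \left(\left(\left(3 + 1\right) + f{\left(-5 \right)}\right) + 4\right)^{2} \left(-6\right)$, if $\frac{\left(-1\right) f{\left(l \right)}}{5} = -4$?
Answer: $-4704$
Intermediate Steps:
$f{\left(l \right)} = 20$ ($f{\left(l \right)} = \left(-5\right) \left(-4\right) = 20$)
$\frac{\left(-1\right) \left(-1\right) + 6}{6 + 1} \left(\left(\left(3 + 1\right) + f{\left(-5 \right)}\right) + 4\right)^{2} \left(-6\right) = \frac{\left(-1\right) \left(-1\right) + 6}{6 + 1} \left(\left(\left(3 + 1\right) + 20\right) + 4\right)^{2} \left(-6\right) = \frac{1 + 6}{7} \left(\left(4 + 20\right) + 4\right)^{2} \left(-6\right) = 7 \cdot \frac{1}{7} \left(24 + 4\right)^{2} \left(-6\right) = 1 \cdot 28^{2} \left(-6\right) = 1 \cdot 784 \left(-6\right) = 784 \left(-6\right) = -4704$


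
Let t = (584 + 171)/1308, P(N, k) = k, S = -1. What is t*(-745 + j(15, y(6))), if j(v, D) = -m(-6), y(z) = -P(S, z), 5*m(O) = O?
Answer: -561569/1308 ≈ -429.33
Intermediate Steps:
m(O) = O/5
y(z) = -z
j(v, D) = 6/5 (j(v, D) = -(-6)/5 = -1*(-6/5) = 6/5)
t = 755/1308 (t = 755*(1/1308) = 755/1308 ≈ 0.57722)
t*(-745 + j(15, y(6))) = 755*(-745 + 6/5)/1308 = (755/1308)*(-3719/5) = -561569/1308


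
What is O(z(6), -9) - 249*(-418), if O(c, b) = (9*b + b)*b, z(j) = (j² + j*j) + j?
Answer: 104892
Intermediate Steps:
z(j) = j + 2*j² (z(j) = (j² + j²) + j = 2*j² + j = j + 2*j²)
O(c, b) = 10*b² (O(c, b) = (10*b)*b = 10*b²)
O(z(6), -9) - 249*(-418) = 10*(-9)² - 249*(-418) = 10*81 + 104082 = 810 + 104082 = 104892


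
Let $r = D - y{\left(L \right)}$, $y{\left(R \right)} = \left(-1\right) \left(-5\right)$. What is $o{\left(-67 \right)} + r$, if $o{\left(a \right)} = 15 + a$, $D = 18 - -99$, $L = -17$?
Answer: $60$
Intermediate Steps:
$y{\left(R \right)} = 5$
$D = 117$ ($D = 18 + 99 = 117$)
$r = 112$ ($r = 117 - 5 = 112$)
$o{\left(-67 \right)} + r = \left(15 - 67\right) + 112 = -52 + 112 = 60$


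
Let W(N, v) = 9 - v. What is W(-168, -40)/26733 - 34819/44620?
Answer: -132661421/170403780 ≈ -0.77851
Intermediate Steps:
W(-168, -40)/26733 - 34819/44620 = (9 - 1*(-40))/26733 - 34819/44620 = (9 + 40)*(1/26733) - 34819*1/44620 = 49*(1/26733) - 34819/44620 = 7/3819 - 34819/44620 = -132661421/170403780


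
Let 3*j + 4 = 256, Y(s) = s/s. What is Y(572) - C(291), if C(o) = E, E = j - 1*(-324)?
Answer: -407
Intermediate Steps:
Y(s) = 1
j = 84 (j = -4/3 + (1/3)*256 = -4/3 + 256/3 = 84)
E = 408 (E = 84 - 1*(-324) = 84 + 324 = 408)
C(o) = 408
Y(572) - C(291) = 1 - 1*408 = 1 - 408 = -407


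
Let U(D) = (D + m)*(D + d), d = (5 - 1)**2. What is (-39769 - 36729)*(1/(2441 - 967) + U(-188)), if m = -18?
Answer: -1997621687481/737 ≈ -2.7105e+9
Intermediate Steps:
d = 16 (d = 4**2 = 16)
U(D) = (-18 + D)*(16 + D) (U(D) = (D - 18)*(D + 16) = (-18 + D)*(16 + D))
(-39769 - 36729)*(1/(2441 - 967) + U(-188)) = (-39769 - 36729)*(1/(2441 - 967) + (-288 + (-188)**2 - 2*(-188))) = -76498*(1/1474 + (-288 + 35344 + 376)) = -76498*(1/1474 + 35432) = -76498*52226769/1474 = -1997621687481/737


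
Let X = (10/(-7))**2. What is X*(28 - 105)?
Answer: -1100/7 ≈ -157.14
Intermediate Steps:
X = 100/49 (X = (10*(-1/7))**2 = (-10/7)**2 = 100/49 ≈ 2.0408)
X*(28 - 105) = 100*(28 - 105)/49 = (100/49)*(-77) = -1100/7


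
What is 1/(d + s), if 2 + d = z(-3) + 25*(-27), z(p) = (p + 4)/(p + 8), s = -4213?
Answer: -5/24449 ≈ -0.00020451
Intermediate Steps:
z(p) = (4 + p)/(8 + p)
d = -3384/5 (d = -2 + ((4 - 3)/(8 - 3) + 25*(-27)) = -2 + (1/5 - 675) = -2 + ((⅕)*1 - 675) = -2 + (⅕ - 675) = -2 - 3374/5 = -3384/5 ≈ -676.80)
1/(d + s) = 1/(-3384/5 - 4213) = 1/(-24449/5) = -5/24449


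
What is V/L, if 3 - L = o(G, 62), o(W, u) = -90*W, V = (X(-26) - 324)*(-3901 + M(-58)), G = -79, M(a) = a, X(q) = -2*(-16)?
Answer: -1156028/7107 ≈ -162.66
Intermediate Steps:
X(q) = 32
V = 1156028 (V = (32 - 324)*(-3901 - 58) = -292*(-3959) = 1156028)
L = -7107 (L = 3 - (-90)*(-79) = 3 - 1*7110 = 3 - 7110 = -7107)
V/L = 1156028/(-7107) = 1156028*(-1/7107) = -1156028/7107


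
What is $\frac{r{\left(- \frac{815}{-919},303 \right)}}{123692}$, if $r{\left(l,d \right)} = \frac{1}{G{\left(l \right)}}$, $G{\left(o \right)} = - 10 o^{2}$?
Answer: $- \frac{844561}{821593187000} \approx -1.028 \cdot 10^{-6}$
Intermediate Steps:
$r{\left(l,d \right)} = - \frac{1}{10 l^{2}}$ ($r{\left(l,d \right)} = \frac{1}{\left(-10\right) l^{2}} = - \frac{1}{10 l^{2}}$)
$\frac{r{\left(- \frac{815}{-919},303 \right)}}{123692} = \frac{\left(- \frac{1}{10}\right) \frac{1}{\frac{664225}{844561}}}{123692} = - \frac{1}{10 \cdot \frac{664225}{844561}} \cdot \frac{1}{123692} = \left(- \frac{1}{10}\right) \frac{844561}{664225} \cdot \frac{1}{123692} = \left(- \frac{844561}{6642250}\right) \frac{1}{123692} = - \frac{844561}{821593187000}$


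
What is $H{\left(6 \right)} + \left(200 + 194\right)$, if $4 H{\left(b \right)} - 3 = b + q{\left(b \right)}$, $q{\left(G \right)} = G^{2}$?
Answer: $\frac{1621}{4} \approx 405.25$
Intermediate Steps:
$H{\left(b \right)} = \frac{3}{4} + \frac{b}{4} + \frac{b^{2}}{4}$ ($H{\left(b \right)} = \frac{3}{4} + \frac{b + b^{2}}{4} = \frac{3}{4} + \left(\frac{b}{4} + \frac{b^{2}}{4}\right) = \frac{3}{4} + \frac{b}{4} + \frac{b^{2}}{4}$)
$H{\left(6 \right)} + \left(200 + 194\right) = \left(\frac{3}{4} + \frac{1}{4} \cdot 6 + \frac{6^{2}}{4}\right) + \left(200 + 194\right) = \left(\frac{3}{4} + \frac{3}{2} + \frac{1}{4} \cdot 36\right) + 394 = \left(\frac{3}{4} + \frac{3}{2} + 9\right) + 394 = \frac{45}{4} + 394 = \frac{1621}{4}$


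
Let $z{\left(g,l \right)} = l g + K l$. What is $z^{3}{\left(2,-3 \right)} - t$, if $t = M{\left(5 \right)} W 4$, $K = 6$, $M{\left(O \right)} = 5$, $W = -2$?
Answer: $-13784$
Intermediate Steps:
$z{\left(g,l \right)} = 6 l + g l$ ($z{\left(g,l \right)} = l g + 6 l = g l + 6 l = 6 l + g l$)
$t = -40$ ($t = 5 \left(-2\right) 4 = \left(-10\right) 4 = -40$)
$z^{3}{\left(2,-3 \right)} - t = \left(- 3 \left(6 + 2\right)\right)^{3} - -40 = \left(\left(-3\right) 8\right)^{3} + 40 = \left(-24\right)^{3} + 40 = -13824 + 40 = -13784$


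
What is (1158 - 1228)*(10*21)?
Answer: -14700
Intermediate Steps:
(1158 - 1228)*(10*21) = -70*210 = -14700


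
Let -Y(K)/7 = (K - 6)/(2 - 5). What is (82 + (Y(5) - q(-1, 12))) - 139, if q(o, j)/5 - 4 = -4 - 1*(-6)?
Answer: -268/3 ≈ -89.333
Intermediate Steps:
Y(K) = -14 + 7*K/3 (Y(K) = -7*(K - 6)/(2 - 5) = -7*(-6 + K)/(-3) = -7*(-6 + K)*(-1)/3 = -7*(2 - K/3) = -14 + 7*K/3)
q(o, j) = 30 (q(o, j) = 20 + 5*(-4 - 1*(-6)) = 20 + 5*(-4 + 6) = 20 + 5*2 = 20 + 10 = 30)
(82 + (Y(5) - q(-1, 12))) - 139 = (82 + ((-14 + (7/3)*5) - 1*30)) - 139 = (82 + ((-14 + 35/3) - 30)) - 139 = (82 + (-7/3 - 30)) - 139 = (82 - 97/3) - 139 = 149/3 - 139 = -268/3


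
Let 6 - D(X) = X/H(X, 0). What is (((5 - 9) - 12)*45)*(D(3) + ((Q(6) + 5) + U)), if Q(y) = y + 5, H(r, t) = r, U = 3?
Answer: -17280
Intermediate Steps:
Q(y) = 5 + y
D(X) = 5 (D(X) = 6 - X/X = 6 - 1*1 = 6 - 1 = 5)
(((5 - 9) - 12)*45)*(D(3) + ((Q(6) + 5) + U)) = (((5 - 9) - 12)*45)*(5 + (((5 + 6) + 5) + 3)) = ((-4 - 12)*45)*(5 + ((11 + 5) + 3)) = (-16*45)*(5 + (16 + 3)) = -720*(5 + 19) = -720*24 = -17280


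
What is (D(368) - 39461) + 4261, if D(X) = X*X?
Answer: 100224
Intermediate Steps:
D(X) = X²
(D(368) - 39461) + 4261 = (368² - 39461) + 4261 = (135424 - 39461) + 4261 = 95963 + 4261 = 100224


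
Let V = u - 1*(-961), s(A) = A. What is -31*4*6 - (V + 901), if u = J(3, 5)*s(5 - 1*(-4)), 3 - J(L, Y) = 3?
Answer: -2606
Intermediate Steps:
J(L, Y) = 0 (J(L, Y) = 3 - 1*3 = 3 - 3 = 0)
u = 0 (u = 0*(5 - 1*(-4)) = 0*(5 + 4) = 0*9 = 0)
V = 961 (V = 0 - 1*(-961) = 0 + 961 = 961)
-31*4*6 - (V + 901) = -31*4*6 - (961 + 901) = -744 - 1*1862 = -31*24 - 1862 = -744 - 1862 = -2606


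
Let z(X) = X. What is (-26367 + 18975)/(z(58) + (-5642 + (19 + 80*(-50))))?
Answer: 7392/9565 ≈ 0.77282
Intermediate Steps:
(-26367 + 18975)/(z(58) + (-5642 + (19 + 80*(-50)))) = (-26367 + 18975)/(58 + (-5642 + (19 + 80*(-50)))) = -7392/(58 + (-5642 + (19 - 4000))) = -7392/(58 + (-5642 - 3981)) = -7392/(58 - 9623) = -7392/(-9565) = -7392*(-1/9565) = 7392/9565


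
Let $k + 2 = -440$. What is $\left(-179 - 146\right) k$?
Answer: $143650$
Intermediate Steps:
$k = -442$ ($k = -2 - 440 = -442$)
$\left(-179 - 146\right) k = \left(-179 - 146\right) \left(-442\right) = \left(-325\right) \left(-442\right) = 143650$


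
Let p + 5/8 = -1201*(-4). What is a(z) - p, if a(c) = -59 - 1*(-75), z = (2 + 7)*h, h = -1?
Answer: -38299/8 ≈ -4787.4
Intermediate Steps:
z = -9 (z = (2 + 7)*(-1) = 9*(-1) = -9)
p = 38427/8 (p = -5/8 - 1201*(-4) = -5/8 + 4804 = 38427/8 ≈ 4803.4)
a(c) = 16 (a(c) = -59 + 75 = 16)
a(z) - p = 16 - 1*38427/8 = 16 - 38427/8 = -38299/8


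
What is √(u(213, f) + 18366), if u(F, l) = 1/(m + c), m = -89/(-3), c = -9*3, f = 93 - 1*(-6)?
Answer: √293862/4 ≈ 135.52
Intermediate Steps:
f = 99 (f = 93 + 6 = 99)
c = -27
m = 89/3 (m = -89*(-⅓) = 89/3 ≈ 29.667)
u(F, l) = 3/8 (u(F, l) = 1/(89/3 - 27) = 1/(8/3) = 3/8)
√(u(213, f) + 18366) = √(3/8 + 18366) = √(146931/8) = √293862/4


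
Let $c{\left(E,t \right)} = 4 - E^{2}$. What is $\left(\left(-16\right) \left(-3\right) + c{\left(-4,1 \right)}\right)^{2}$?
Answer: $1296$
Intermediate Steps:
$\left(\left(-16\right) \left(-3\right) + c{\left(-4,1 \right)}\right)^{2} = \left(\left(-16\right) \left(-3\right) + \left(4 - \left(-4\right)^{2}\right)\right)^{2} = \left(48 + \left(4 - 16\right)\right)^{2} = \left(48 - 12\right)^{2} = 36^{2} = 1296$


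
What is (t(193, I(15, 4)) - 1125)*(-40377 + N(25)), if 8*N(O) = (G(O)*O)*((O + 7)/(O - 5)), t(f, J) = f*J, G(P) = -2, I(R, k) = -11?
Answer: 131176976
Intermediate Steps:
t(f, J) = J*f
N(O) = -O*(7 + O)/(4*(-5 + O)) (N(O) = ((-2*O)*((O + 7)/(O - 5)))/8 = ((-2*O)*((7 + O)/(-5 + O)))/8 = (-2*O*(7 + O)/(-5 + O))/8 = -O*(7 + O)/(4*(-5 + O)))
(t(193, I(15, 4)) - 1125)*(-40377 + N(25)) = (-11*193 - 1125)*(-40377 - 1*25*(7 + 25)/(-20 + 4*25)) = (-2123 - 1125)*(-40377 - 1*25*32/(-20 + 100)) = -3248*(-40377 - 1*25*32/80) = -3248*(-40377 - 1*25*1/80*32) = -3248*(-40377 - 10) = -3248*(-40387) = 131176976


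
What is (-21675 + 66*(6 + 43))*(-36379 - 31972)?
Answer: 1260460791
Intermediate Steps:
(-21675 + 66*(6 + 43))*(-36379 - 31972) = (-21675 + 66*49)*(-68351) = (-21675 + 3234)*(-68351) = -18441*(-68351) = 1260460791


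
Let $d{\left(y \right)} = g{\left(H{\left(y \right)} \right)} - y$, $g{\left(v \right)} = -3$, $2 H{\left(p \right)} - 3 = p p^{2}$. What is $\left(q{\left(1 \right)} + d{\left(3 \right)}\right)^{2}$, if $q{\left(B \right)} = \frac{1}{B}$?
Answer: $25$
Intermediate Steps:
$H{\left(p \right)} = \frac{3}{2} + \frac{p^{3}}{2}$ ($H{\left(p \right)} = \frac{3}{2} + \frac{p p^{2}}{2} = \frac{3}{2} + \frac{p^{3}}{2}$)
$d{\left(y \right)} = -3 - y$
$\left(q{\left(1 \right)} + d{\left(3 \right)}\right)^{2} = \left(1^{-1} - 6\right)^{2} = \left(1 - 6\right)^{2} = \left(-5\right)^{2} = 25$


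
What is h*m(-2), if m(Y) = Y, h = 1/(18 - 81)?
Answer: 2/63 ≈ 0.031746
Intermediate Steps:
h = -1/63 (h = 1/(-63) = -1/63 ≈ -0.015873)
h*m(-2) = -1/63*(-2) = 2/63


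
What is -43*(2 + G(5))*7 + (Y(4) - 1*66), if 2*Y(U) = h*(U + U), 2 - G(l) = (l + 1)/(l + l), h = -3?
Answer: -5507/5 ≈ -1101.4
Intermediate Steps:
G(l) = 2 - (1 + l)/(2*l) (G(l) = 2 - (l + 1)/(l + l) = 2 - (1 + l)/(2*l))
Y(U) = -3*U (Y(U) = (-3*(U + U))/2 = (-6*U)/2 = -3*U)
-43*(2 + G(5))*7 + (Y(4) - 1*66) = -43*(2 + (½)*(-1 + 3*5)/5)*7 + (-3*4 - 1*66) = -43*(2 + (½)*(⅕)*(-1 + 15))*7 + (-12 - 66) = -43*(2 + (½)*(⅕)*14)*7 - 78 = -43*(2 + 7/5)*7 - 78 = -731*7/5 - 78 = -43*119/5 - 78 = -5117/5 - 78 = -5507/5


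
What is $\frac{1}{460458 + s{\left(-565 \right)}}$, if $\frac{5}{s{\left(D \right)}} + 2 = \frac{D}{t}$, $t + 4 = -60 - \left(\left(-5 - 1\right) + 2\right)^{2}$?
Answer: $\frac{81}{37297178} \approx 2.1717 \cdot 10^{-6}$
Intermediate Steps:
$t = -80$ ($t = -4 - \left(60 + \left(\left(-5 - 1\right) + 2\right)^{2}\right) = -4 - \left(60 + \left(-6 + 2\right)^{2}\right) = -4 - 76 = -80$)
$s{\left(D \right)} = \frac{5}{-2 - \frac{D}{80}}$ ($s{\left(D \right)} = \frac{5}{-2 + \frac{D}{-80}} = \frac{5}{-2 + D \left(- \frac{1}{80}\right)} = \frac{5}{-2 - \frac{D}{80}}$)
$\frac{1}{460458 + s{\left(-565 \right)}} = \frac{1}{460458 - \frac{400}{160 - 565}} = \frac{1}{460458 - \frac{400}{-405}} = \frac{1}{460458 - - \frac{80}{81}} = \frac{1}{460458 + \frac{80}{81}} = \frac{1}{\frac{37297178}{81}} = \frac{81}{37297178}$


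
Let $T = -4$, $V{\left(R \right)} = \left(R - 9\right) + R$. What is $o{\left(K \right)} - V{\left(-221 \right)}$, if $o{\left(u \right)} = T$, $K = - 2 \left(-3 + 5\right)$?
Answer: $447$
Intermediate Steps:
$V{\left(R \right)} = -9 + 2 R$ ($V{\left(R \right)} = \left(-9 + R\right) + R = -9 + 2 R$)
$K = -4$ ($K = \left(-2\right) 2 = -4$)
$o{\left(u \right)} = -4$
$o{\left(K \right)} - V{\left(-221 \right)} = -4 - \left(-9 + 2 \left(-221\right)\right) = -4 - \left(-9 - 442\right) = -4 - -451 = -4 + 451 = 447$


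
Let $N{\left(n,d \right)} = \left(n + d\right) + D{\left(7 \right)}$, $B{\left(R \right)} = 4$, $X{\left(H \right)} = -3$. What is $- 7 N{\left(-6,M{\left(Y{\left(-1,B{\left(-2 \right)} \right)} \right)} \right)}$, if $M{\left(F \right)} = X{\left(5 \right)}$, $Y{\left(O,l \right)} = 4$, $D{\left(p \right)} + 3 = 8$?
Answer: $28$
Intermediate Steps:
$D{\left(p \right)} = 5$ ($D{\left(p \right)} = -3 + 8 = 5$)
$M{\left(F \right)} = -3$
$N{\left(n,d \right)} = 5 + d + n$ ($N{\left(n,d \right)} = \left(n + d\right) + 5 = \left(d + n\right) + 5 = 5 + d + n$)
$- 7 N{\left(-6,M{\left(Y{\left(-1,B{\left(-2 \right)} \right)} \right)} \right)} = - 7 \left(5 - 3 - 6\right) = \left(-7\right) \left(-4\right) = 28$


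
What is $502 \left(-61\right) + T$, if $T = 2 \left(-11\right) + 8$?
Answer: $-30636$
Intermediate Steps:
$T = -14$ ($T = -22 + 8 = -14$)
$502 \left(-61\right) + T = 502 \left(-61\right) - 14 = -30622 - 14 = -30636$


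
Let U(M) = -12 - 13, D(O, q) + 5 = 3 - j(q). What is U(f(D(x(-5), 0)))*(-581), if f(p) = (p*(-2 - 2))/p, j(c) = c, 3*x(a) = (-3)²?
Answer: 14525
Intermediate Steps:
x(a) = 3 (x(a) = (⅓)*(-3)² = (⅓)*9 = 3)
D(O, q) = -2 - q (D(O, q) = -5 + (3 - q) = -2 - q)
f(p) = -4 (f(p) = (p*(-4))/p = (-4*p)/p = -4)
U(M) = -25
U(f(D(x(-5), 0)))*(-581) = -25*(-581) = 14525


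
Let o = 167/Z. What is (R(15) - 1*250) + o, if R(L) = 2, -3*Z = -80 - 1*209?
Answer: -71171/289 ≈ -246.27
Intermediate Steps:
Z = 289/3 (Z = -(-80 - 1*209)/3 = -(-80 - 209)/3 = -⅓*(-289) = 289/3 ≈ 96.333)
o = 501/289 (o = 167/(289/3) = 167*(3/289) = 501/289 ≈ 1.7336)
(R(15) - 1*250) + o = (2 - 1*250) + 501/289 = (2 - 250) + 501/289 = -248 + 501/289 = -71171/289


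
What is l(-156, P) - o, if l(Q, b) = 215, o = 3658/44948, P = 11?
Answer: 4830081/22474 ≈ 214.92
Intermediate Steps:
o = 1829/22474 (o = 3658*(1/44948) = 1829/22474 ≈ 0.081383)
l(-156, P) - o = 215 - 1*1829/22474 = 215 - 1829/22474 = 4830081/22474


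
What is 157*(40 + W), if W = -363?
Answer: -50711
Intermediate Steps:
157*(40 + W) = 157*(40 - 363) = 157*(-323) = -50711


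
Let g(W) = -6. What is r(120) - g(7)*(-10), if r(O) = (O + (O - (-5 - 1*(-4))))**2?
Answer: 58021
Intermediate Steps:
r(O) = (1 + 2*O)**2 (r(O) = (O + (O - (-5 + 4)))**2 = (O + (O - 1*(-1)))**2 = (O + (O + 1))**2 = (O + (1 + O))**2 = (1 + 2*O)**2)
r(120) - g(7)*(-10) = (1 + 2*120)**2 - (-6)*(-10) = (1 + 240)**2 - 1*60 = 241**2 - 60 = 58081 - 60 = 58021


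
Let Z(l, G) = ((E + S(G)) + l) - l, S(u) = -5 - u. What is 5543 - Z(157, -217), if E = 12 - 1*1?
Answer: 5320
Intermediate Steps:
E = 11 (E = 12 - 1 = 11)
Z(l, G) = 6 - G (Z(l, G) = ((11 + (-5 - G)) + l) - l = ((6 - G) + l) - l = (6 + l - G) - l = 6 - G)
5543 - Z(157, -217) = 5543 - (6 - 1*(-217)) = 5543 - (6 + 217) = 5543 - 1*223 = 5543 - 223 = 5320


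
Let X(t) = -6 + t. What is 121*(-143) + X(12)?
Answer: -17297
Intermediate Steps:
121*(-143) + X(12) = 121*(-143) + (-6 + 12) = -17303 + 6 = -17297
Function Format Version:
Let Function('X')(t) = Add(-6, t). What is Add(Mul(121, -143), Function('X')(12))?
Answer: -17297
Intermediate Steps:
Add(Mul(121, -143), Function('X')(12)) = Add(Mul(121, -143), Add(-6, 12)) = Add(-17303, 6) = -17297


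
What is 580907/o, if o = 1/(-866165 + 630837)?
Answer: -136703682496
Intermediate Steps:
o = -1/235328 (o = 1/(-235328) = -1/235328 ≈ -4.2494e-6)
580907/o = 580907/(-1/235328) = 580907*(-235328) = -136703682496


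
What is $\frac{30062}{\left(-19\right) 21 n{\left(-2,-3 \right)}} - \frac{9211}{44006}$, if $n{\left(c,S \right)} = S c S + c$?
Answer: $\frac{156175574}{43895985} \approx 3.5579$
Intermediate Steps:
$n{\left(c,S \right)} = c + c S^{2}$ ($n{\left(c,S \right)} = c S^{2} + c = c + c S^{2}$)
$\frac{30062}{\left(-19\right) 21 n{\left(-2,-3 \right)}} - \frac{9211}{44006} = \frac{30062}{\left(-19\right) 21 \left(- 2 \left(1 + \left(-3\right)^{2}\right)\right)} - \frac{9211}{44006} = \frac{30062}{\left(-399\right) \left(- 2 \left(1 + 9\right)\right)} - \frac{9211}{44006} = \frac{30062}{\left(-399\right) \left(\left(-2\right) 10\right)} - \frac{9211}{44006} = \frac{30062}{\left(-399\right) \left(-20\right)} - \frac{9211}{44006} = \frac{30062}{7980} - \frac{9211}{44006} = 30062 \cdot \frac{1}{7980} - \frac{9211}{44006} = \frac{15031}{3990} - \frac{9211}{44006} = \frac{156175574}{43895985}$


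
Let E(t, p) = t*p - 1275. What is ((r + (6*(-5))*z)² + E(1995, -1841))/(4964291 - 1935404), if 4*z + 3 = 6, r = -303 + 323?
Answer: -14696255/12115548 ≈ -1.2130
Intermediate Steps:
E(t, p) = -1275 + p*t (E(t, p) = p*t - 1275 = -1275 + p*t)
r = 20
z = ¾ (z = -¾ + (¼)*6 = -¾ + 3/2 = ¾ ≈ 0.75000)
((r + (6*(-5))*z)² + E(1995, -1841))/(4964291 - 1935404) = ((20 + (6*(-5))*(¾))² + (-1275 - 1841*1995))/(4964291 - 1935404) = ((20 - 30*¾)² + (-1275 - 3672795))/3028887 = ((20 - 45/2)² - 3674070)*(1/3028887) = ((-5/2)² - 3674070)*(1/3028887) = (25/4 - 3674070)*(1/3028887) = -14696255/4*1/3028887 = -14696255/12115548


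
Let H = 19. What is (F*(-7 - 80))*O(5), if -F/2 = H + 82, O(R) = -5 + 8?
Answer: 52722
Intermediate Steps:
O(R) = 3
F = -202 (F = -2*(19 + 82) = -2*101 = -202)
(F*(-7 - 80))*O(5) = -202*(-7 - 80)*3 = -202*(-87)*3 = 17574*3 = 52722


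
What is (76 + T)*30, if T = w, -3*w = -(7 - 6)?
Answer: 2290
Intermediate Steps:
w = ⅓ (w = -(-1)*(7 - 6)/3 = -(-1)/3 = -⅓*(-1) = ⅓ ≈ 0.33333)
T = ⅓ ≈ 0.33333
(76 + T)*30 = (76 + ⅓)*30 = (229/3)*30 = 2290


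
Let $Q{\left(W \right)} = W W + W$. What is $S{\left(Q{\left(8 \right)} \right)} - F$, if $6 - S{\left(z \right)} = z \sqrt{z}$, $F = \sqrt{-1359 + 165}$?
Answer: $6 - 432 \sqrt{2} - i \sqrt{1194} \approx -604.94 - 34.554 i$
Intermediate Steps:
$Q{\left(W \right)} = W + W^{2}$ ($Q{\left(W \right)} = W^{2} + W = W + W^{2}$)
$F = i \sqrt{1194}$ ($F = \sqrt{-1194} = i \sqrt{1194} \approx 34.554 i$)
$S{\left(z \right)} = 6 - z^{\frac{3}{2}}$ ($S{\left(z \right)} = 6 - z \sqrt{z} = 6 - z^{\frac{3}{2}}$)
$S{\left(Q{\left(8 \right)} \right)} - F = \left(6 - \left(8 \left(1 + 8\right)\right)^{\frac{3}{2}}\right) - i \sqrt{1194} = \left(6 - \left(8 \cdot 9\right)^{\frac{3}{2}}\right) - i \sqrt{1194} = \left(6 - 72^{\frac{3}{2}}\right) - i \sqrt{1194} = \left(6 - 432 \sqrt{2}\right) - i \sqrt{1194} = 6 - 432 \sqrt{2} - i \sqrt{1194}$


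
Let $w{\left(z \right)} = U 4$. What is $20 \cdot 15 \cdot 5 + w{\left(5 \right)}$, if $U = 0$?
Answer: $1500$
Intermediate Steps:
$w{\left(z \right)} = 0$ ($w{\left(z \right)} = 0 \cdot 4 = 0$)
$20 \cdot 15 \cdot 5 + w{\left(5 \right)} = 20 \cdot 15 \cdot 5 + 0 = 20 \cdot 75 + 0 = 1500 + 0 = 1500$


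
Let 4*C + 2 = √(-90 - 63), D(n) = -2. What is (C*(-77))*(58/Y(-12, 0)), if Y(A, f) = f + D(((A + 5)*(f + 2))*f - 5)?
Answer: -2233/2 + 6699*I*√17/4 ≈ -1116.5 + 6905.2*I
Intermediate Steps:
Y(A, f) = -2 + f (Y(A, f) = f - 2 = -2 + f)
C = -½ + 3*I*√17/4 (C = -½ + √(-90 - 63)/4 = -½ + √(-153)/4 = -½ + (3*I*√17)/4 = -½ + 3*I*√17/4 ≈ -0.5 + 3.0923*I)
(C*(-77))*(58/Y(-12, 0)) = ((-½ + 3*I*√17/4)*(-77))*(58/(-2 + 0)) = (77/2 - 231*I*√17/4)*(58/(-2)) = (77/2 - 231*I*√17/4)*(58*(-½)) = (77/2 - 231*I*√17/4)*(-29) = -2233/2 + 6699*I*√17/4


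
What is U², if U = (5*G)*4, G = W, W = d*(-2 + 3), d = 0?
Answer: 0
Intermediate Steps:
W = 0 (W = 0*(-2 + 3) = 0*1 = 0)
G = 0
U = 0 (U = (5*0)*4 = 0*4 = 0)
U² = 0² = 0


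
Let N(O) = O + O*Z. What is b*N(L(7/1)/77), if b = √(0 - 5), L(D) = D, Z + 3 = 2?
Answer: 0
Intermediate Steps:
Z = -1 (Z = -3 + 2 = -1)
N(O) = 0 (N(O) = O + O*(-1) = O - O = 0)
b = I*√5 (b = √(-5) = I*√5 ≈ 2.2361*I)
b*N(L(7/1)/77) = (I*√5)*0 = 0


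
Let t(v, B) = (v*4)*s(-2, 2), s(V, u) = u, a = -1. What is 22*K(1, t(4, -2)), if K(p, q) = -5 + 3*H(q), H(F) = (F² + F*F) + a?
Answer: 134992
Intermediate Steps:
H(F) = -1 + 2*F² (H(F) = (F² + F*F) - 1 = (F² + F²) - 1 = 2*F² - 1 = -1 + 2*F²)
t(v, B) = 8*v (t(v, B) = (v*4)*2 = (4*v)*2 = 8*v)
K(p, q) = -8 + 6*q² (K(p, q) = -5 + 3*(-1 + 2*q²) = -5 + (-3 + 6*q²) = -8 + 6*q²)
22*K(1, t(4, -2)) = 22*(-8 + 6*(8*4)²) = 22*(-8 + 6*32²) = 22*(-8 + 6*1024) = 22*(-8 + 6144) = 22*6136 = 134992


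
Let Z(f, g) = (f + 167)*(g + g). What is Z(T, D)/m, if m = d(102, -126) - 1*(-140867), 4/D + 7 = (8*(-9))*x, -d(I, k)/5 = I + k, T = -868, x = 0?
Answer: 5608/986909 ≈ 0.0056824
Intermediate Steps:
d(I, k) = -5*I - 5*k (d(I, k) = -5*(I + k) = -5*I - 5*k)
D = -4/7 (D = 4/(-7 + (8*(-9))*0) = 4/(-7 - 72*0) = 4/(-7 + 0) = 4/(-7) = 4*(-⅐) = -4/7 ≈ -0.57143)
Z(f, g) = 2*g*(167 + f) (Z(f, g) = (167 + f)*(2*g) = 2*g*(167 + f))
m = 140987 (m = (-5*102 - 5*(-126)) - 1*(-140867) = (-510 + 630) + 140867 = 120 + 140867 = 140987)
Z(T, D)/m = (2*(-4/7)*(167 - 868))/140987 = (2*(-4/7)*(-701))*(1/140987) = (5608/7)*(1/140987) = 5608/986909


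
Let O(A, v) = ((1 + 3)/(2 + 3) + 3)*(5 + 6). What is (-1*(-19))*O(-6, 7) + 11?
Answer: 4026/5 ≈ 805.20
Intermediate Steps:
O(A, v) = 209/5 (O(A, v) = (4/5 + 3)*11 = (19/5)*11 = 209/5)
(-1*(-19))*O(-6, 7) + 11 = -1*(-19)*(209/5) + 11 = 19*(209/5) + 11 = 3971/5 + 11 = 4026/5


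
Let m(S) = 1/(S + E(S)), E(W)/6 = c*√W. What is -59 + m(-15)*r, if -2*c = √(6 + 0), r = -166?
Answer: (-531*√10 + 719*I)/(3*(-5*I + 3*√10)) ≈ -56.594 - 4.5647*I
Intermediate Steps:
c = -√6/2 (c = -√(6 + 0)/2 = -√6/2 ≈ -1.2247)
E(W) = -3*√6*√W (E(W) = 6*((-√6/2)*√W) = 6*(-√6*√W/2) = -3*√6*√W)
m(S) = 1/(S - 3*√6*√S)
-59 + m(-15)*r = -59 - 166/(-15 - 3*√6*√(-15)) = -59 - 166/(-15 - 3*√6*I*√15) = -59 - 166/(-15 - 9*I*√10)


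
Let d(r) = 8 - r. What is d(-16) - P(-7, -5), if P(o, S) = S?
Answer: 29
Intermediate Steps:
d(-16) - P(-7, -5) = (8 - 1*(-16)) - 1*(-5) = (8 + 16) + 5 = 24 + 5 = 29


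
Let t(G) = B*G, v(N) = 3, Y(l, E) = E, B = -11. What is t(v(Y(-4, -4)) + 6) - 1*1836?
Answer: -1935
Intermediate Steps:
t(G) = -11*G
t(v(Y(-4, -4)) + 6) - 1*1836 = -11*(3 + 6) - 1*1836 = -11*9 - 1836 = -99 - 1836 = -1935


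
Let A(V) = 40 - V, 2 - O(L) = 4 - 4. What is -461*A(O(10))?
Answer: -17518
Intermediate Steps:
O(L) = 2 (O(L) = 2 - (4 - 4) = 2 - 1*0 = 2 + 0 = 2)
-461*A(O(10)) = -461*(40 - 1*2) = -461*(40 - 2) = -461*38 = -17518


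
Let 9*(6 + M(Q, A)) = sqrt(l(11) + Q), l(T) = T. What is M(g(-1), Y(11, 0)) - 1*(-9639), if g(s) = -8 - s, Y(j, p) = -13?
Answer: 86699/9 ≈ 9633.2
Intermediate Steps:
M(Q, A) = -6 + sqrt(11 + Q)/9
M(g(-1), Y(11, 0)) - 1*(-9639) = (-6 + sqrt(11 + (-8 - 1*(-1)))/9) - 1*(-9639) = (-6 + sqrt(11 + (-8 + 1))/9) + 9639 = (-6 + sqrt(11 - 7)/9) + 9639 = (-6 + sqrt(4)/9) + 9639 = (-6 + (1/9)*2) + 9639 = (-6 + 2/9) + 9639 = -52/9 + 9639 = 86699/9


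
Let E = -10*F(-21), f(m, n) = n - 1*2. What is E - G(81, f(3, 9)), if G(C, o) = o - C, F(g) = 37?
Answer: -296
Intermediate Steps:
f(m, n) = -2 + n (f(m, n) = n - 2 = -2 + n)
E = -370 (E = -10*37 = -370)
E - G(81, f(3, 9)) = -370 - ((-2 + 9) - 1*81) = -370 - (7 - 81) = -370 - 1*(-74) = -370 + 74 = -296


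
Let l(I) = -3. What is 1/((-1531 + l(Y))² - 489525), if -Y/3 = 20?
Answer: 1/1863631 ≈ 5.3659e-7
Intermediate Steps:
Y = -60 (Y = -3*20 = -60)
1/((-1531 + l(Y))² - 489525) = 1/((-1531 - 3)² - 489525) = 1/((-1534)² - 489525) = 1/(2353156 - 489525) = 1/1863631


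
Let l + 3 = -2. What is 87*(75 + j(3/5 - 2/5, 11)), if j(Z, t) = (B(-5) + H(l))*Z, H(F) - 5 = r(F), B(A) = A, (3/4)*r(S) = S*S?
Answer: 7105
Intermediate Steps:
r(S) = 4*S²/3 (r(S) = 4*(S*S)/3 = 4*S²/3)
l = -5 (l = -3 - 2 = -5)
H(F) = 5 + 4*F²/3
j(Z, t) = 100*Z/3 (j(Z, t) = (-5 + (5 + (4/3)*(-5)²))*Z = (-5 + (5 + (4/3)*25))*Z = (-5 + (5 + 100/3))*Z = (-5 + 115/3)*Z = 100*Z/3)
87*(75 + j(3/5 - 2/5, 11)) = 87*(75 + 100*(3/5 - 2/5)/3) = 87*(75 + 100*(3*(⅕) - 2*⅕)/3) = 87*(75 + 100*(⅗ - ⅖)/3) = 87*(75 + (100/3)*(⅕)) = 87*(75 + 20/3) = 87*(245/3) = 7105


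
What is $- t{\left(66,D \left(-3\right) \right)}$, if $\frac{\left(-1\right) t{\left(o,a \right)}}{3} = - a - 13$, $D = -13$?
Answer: $-156$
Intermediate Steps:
$t{\left(o,a \right)} = 39 + 3 a$ ($t{\left(o,a \right)} = - 3 \left(- a - 13\right) = - 3 \left(-13 - a\right) = 39 + 3 a$)
$- t{\left(66,D \left(-3\right) \right)} = - (39 + 3 \left(\left(-13\right) \left(-3\right)\right)) = - (39 + 3 \cdot 39) = - (39 + 117) = \left(-1\right) 156 = -156$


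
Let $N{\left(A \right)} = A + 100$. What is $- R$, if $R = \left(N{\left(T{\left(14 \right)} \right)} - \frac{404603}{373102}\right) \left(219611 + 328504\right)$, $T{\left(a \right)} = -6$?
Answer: $- \frac{19001494483275}{373102} \approx -5.0928 \cdot 10^{7}$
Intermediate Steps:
$N{\left(A \right)} = 100 + A$
$R = \frac{19001494483275}{373102}$ ($R = \left(\left(100 - 6\right) - \frac{404603}{373102}\right) \left(219611 + 328504\right) = \left(94 - \frac{404603}{373102}\right) 548115 = \frac{34666985}{373102} \cdot 548115 = \frac{19001494483275}{373102} \approx 5.0928 \cdot 10^{7}$)
$- R = \left(-1\right) \frac{19001494483275}{373102} = - \frac{19001494483275}{373102}$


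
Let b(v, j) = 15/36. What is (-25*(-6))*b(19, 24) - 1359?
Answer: -2593/2 ≈ -1296.5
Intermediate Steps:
b(v, j) = 5/12 (b(v, j) = 15*(1/36) = 5/12)
(-25*(-6))*b(19, 24) - 1359 = -25*(-6)*(5/12) - 1359 = 150*(5/12) - 1359 = 125/2 - 1359 = -2593/2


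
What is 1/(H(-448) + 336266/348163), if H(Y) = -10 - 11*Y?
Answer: 348163/1712601900 ≈ 0.00020329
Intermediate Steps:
1/(H(-448) + 336266/348163) = 1/((-10 - 11*(-448)) + 336266/348163) = 1/((-10 + 4928) + 336266*(1/348163)) = 1/(4918 + 336266/348163) = 1/(1712601900/348163) = 348163/1712601900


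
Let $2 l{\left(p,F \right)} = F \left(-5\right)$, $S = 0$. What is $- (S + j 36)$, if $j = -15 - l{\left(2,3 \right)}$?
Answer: $270$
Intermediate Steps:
$l{\left(p,F \right)} = - \frac{5 F}{2}$ ($l{\left(p,F \right)} = \frac{F \left(-5\right)}{2} = \frac{\left(-5\right) F}{2} = - \frac{5 F}{2}$)
$j = - \frac{15}{2}$ ($j = -15 - \left(- \frac{5}{2}\right) 3 = -15 - - \frac{15}{2} = -15 + \frac{15}{2} = - \frac{15}{2} \approx -7.5$)
$- (S + j 36) = - (0 - 270) = \left(-1\right) \left(-270\right) = 270$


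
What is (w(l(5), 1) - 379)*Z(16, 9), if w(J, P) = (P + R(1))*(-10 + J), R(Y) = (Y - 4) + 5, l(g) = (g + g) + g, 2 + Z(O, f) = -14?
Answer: 5824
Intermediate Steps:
Z(O, f) = -16 (Z(O, f) = -2 - 14 = -16)
l(g) = 3*g (l(g) = 2*g + g = 3*g)
R(Y) = 1 + Y (R(Y) = (-4 + Y) + 5 = 1 + Y)
w(J, P) = (-10 + J)*(2 + P) (w(J, P) = (P + (1 + 1))*(-10 + J) = (P + 2)*(-10 + J) = (2 + P)*(-10 + J) = (-10 + J)*(2 + P))
(w(l(5), 1) - 379)*Z(16, 9) = ((-20 - 10*1 + 2*(3*5) + (3*5)*1) - 379)*(-16) = ((-20 - 10 + 2*15 + 15*1) - 379)*(-16) = ((-20 - 10 + 30 + 15) - 379)*(-16) = (15 - 379)*(-16) = -364*(-16) = 5824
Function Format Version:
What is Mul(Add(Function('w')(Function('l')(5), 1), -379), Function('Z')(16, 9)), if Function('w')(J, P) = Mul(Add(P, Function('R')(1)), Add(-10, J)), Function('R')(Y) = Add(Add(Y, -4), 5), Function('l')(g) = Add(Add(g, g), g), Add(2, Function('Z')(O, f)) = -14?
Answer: 5824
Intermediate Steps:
Function('Z')(O, f) = -16 (Function('Z')(O, f) = Add(-2, -14) = -16)
Function('l')(g) = Mul(3, g) (Function('l')(g) = Add(Mul(2, g), g) = Mul(3, g))
Function('R')(Y) = Add(1, Y) (Function('R')(Y) = Add(Add(-4, Y), 5) = Add(1, Y))
Function('w')(J, P) = Mul(Add(-10, J), Add(2, P)) (Function('w')(J, P) = Mul(Add(P, Add(1, 1)), Add(-10, J)) = Mul(Add(P, 2), Add(-10, J)) = Mul(Add(2, P), Add(-10, J)) = Mul(Add(-10, J), Add(2, P)))
Mul(Add(Function('w')(Function('l')(5), 1), -379), Function('Z')(16, 9)) = Mul(Add(Add(-20, Mul(-10, 1), Mul(2, Mul(3, 5)), Mul(Mul(3, 5), 1)), -379), -16) = Mul(Add(Add(-20, -10, Mul(2, 15), Mul(15, 1)), -379), -16) = Mul(Add(Add(-20, -10, 30, 15), -379), -16) = Mul(Add(15, -379), -16) = Mul(-364, -16) = 5824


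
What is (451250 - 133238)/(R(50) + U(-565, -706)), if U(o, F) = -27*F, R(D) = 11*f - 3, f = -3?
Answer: 53002/3171 ≈ 16.715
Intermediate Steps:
R(D) = -36 (R(D) = 11*(-3) - 3 = -33 - 3 = -36)
(451250 - 133238)/(R(50) + U(-565, -706)) = (451250 - 133238)/(-36 - 27*(-706)) = 318012/(-36 + 19062) = 318012/19026 = 318012*(1/19026) = 53002/3171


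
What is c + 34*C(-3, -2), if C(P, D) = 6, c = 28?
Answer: 232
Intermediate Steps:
c + 34*C(-3, -2) = 28 + 34*6 = 28 + 204 = 232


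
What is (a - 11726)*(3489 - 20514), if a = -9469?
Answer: 360844875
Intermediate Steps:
(a - 11726)*(3489 - 20514) = (-9469 - 11726)*(3489 - 20514) = -21195*(-17025) = 360844875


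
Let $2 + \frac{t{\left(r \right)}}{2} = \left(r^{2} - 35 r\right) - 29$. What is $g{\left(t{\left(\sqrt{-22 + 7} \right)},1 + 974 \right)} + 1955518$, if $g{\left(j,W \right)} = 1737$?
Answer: $1957255$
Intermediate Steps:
$t{\left(r \right)} = -62 - 70 r + 2 r^{2}$ ($t{\left(r \right)} = -4 + 2 \left(\left(r^{2} - 35 r\right) - 29\right) = -4 + 2 \left(-29 + r^{2} - 35 r\right) = -4 - \left(58 - 2 r^{2} + 70 r\right) = -62 - 70 r + 2 r^{2}$)
$g{\left(t{\left(\sqrt{-22 + 7} \right)},1 + 974 \right)} + 1955518 = 1737 + 1955518 = 1957255$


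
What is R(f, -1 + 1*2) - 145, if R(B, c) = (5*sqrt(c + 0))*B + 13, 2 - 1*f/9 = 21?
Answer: -987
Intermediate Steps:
f = -171 (f = 18 - 9*21 = 18 - 189 = -171)
R(B, c) = 13 + 5*B*sqrt(c) (R(B, c) = (5*sqrt(c))*B + 13 = 5*B*sqrt(c) + 13 = 13 + 5*B*sqrt(c))
R(f, -1 + 1*2) - 145 = (13 + 5*(-171)*sqrt(-1 + 1*2)) - 145 = (13 + 5*(-171)*sqrt(-1 + 2)) - 145 = (13 + 5*(-171)*sqrt(1)) - 145 = (13 + 5*(-171)*1) - 145 = (13 - 855) - 145 = -842 - 145 = -987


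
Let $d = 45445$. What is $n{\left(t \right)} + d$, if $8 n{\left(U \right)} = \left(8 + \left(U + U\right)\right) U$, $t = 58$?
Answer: $46344$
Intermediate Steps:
$n{\left(U \right)} = \frac{U \left(8 + 2 U\right)}{8}$ ($n{\left(U \right)} = \frac{\left(8 + \left(U + U\right)\right) U}{8} = \frac{\left(8 + 2 U\right) U}{8} = \frac{U \left(8 + 2 U\right)}{8}$)
$n{\left(t \right)} + d = \frac{1}{4} \cdot 58 \left(4 + 58\right) + 45445 = \frac{1}{4} \cdot 58 \cdot 62 + 45445 = 899 + 45445 = 46344$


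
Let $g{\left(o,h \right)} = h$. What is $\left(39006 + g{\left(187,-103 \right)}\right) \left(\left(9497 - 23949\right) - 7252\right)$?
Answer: $-844350712$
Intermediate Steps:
$\left(39006 + g{\left(187,-103 \right)}\right) \left(\left(9497 - 23949\right) - 7252\right) = \left(39006 - 103\right) \left(\left(9497 - 23949\right) - 7252\right) = 38903 \left(\left(9497 - 23949\right) - 7252\right) = 38903 \left(-14452 - 7252\right) = 38903 \left(-21704\right) = -844350712$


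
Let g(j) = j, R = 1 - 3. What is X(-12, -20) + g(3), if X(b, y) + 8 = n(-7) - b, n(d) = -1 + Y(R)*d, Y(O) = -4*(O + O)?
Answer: -106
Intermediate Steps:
R = -2
Y(O) = -8*O
n(d) = -1 + 16*d (n(d) = -1 + (-8*(-2))*d = -1 + 16*d)
X(b, y) = -121 - b (X(b, y) = -8 + ((-1 + 16*(-7)) - b) = -8 + ((-1 - 112) - b) = -8 + (-113 - b) = -121 - b)
X(-12, -20) + g(3) = (-121 - 1*(-12)) + 3 = (-121 + 12) + 3 = -109 + 3 = -106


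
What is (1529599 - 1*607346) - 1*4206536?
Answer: -3284283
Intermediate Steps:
(1529599 - 1*607346) - 1*4206536 = (1529599 - 607346) - 4206536 = 922253 - 4206536 = -3284283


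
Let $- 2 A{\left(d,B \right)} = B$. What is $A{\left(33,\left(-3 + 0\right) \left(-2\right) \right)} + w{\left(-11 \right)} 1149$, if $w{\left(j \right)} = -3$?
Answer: $-3450$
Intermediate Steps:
$A{\left(d,B \right)} = - \frac{B}{2}$
$A{\left(33,\left(-3 + 0\right) \left(-2\right) \right)} + w{\left(-11 \right)} 1149 = - \frac{\left(-3 + 0\right) \left(-2\right)}{2} - 3447 = - \frac{\left(-3\right) \left(-2\right)}{2} - 3447 = \left(- \frac{1}{2}\right) 6 - 3447 = -3 - 3447 = -3450$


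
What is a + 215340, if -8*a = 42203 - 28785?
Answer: 854651/4 ≈ 2.1366e+5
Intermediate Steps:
a = -6709/4 (a = -(42203 - 28785)/8 = -1/8*13418 = -6709/4 ≈ -1677.3)
a + 215340 = -6709/4 + 215340 = 854651/4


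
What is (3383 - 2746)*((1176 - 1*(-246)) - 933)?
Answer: 311493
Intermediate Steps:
(3383 - 2746)*((1176 - 1*(-246)) - 933) = 637*((1176 + 246) - 933) = 637*(1422 - 933) = 637*489 = 311493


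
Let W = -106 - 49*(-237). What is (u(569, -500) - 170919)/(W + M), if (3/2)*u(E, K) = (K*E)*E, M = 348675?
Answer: -324273757/1080546 ≈ -300.10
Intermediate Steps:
W = 11507 (W = -106 + 11613 = 11507)
u(E, K) = 2*K*E**2/3 (u(E, K) = 2*((K*E)*E)/3 = 2*((E*K)*E)/3 = 2*(K*E**2)/3 = 2*K*E**2/3)
(u(569, -500) - 170919)/(W + M) = ((2/3)*(-500)*569**2 - 170919)/(11507 + 348675) = ((2/3)*(-500)*323761 - 170919)/360182 = (-323761000/3 - 170919)*(1/360182) = -324273757/3*1/360182 = -324273757/1080546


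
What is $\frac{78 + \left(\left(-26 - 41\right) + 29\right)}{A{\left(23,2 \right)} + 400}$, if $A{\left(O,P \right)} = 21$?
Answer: $\frac{40}{421} \approx 0.095012$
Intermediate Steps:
$\frac{78 + \left(\left(-26 - 41\right) + 29\right)}{A{\left(23,2 \right)} + 400} = \frac{78 + \left(\left(-26 - 41\right) + 29\right)}{21 + 400} = \frac{78 + \left(-67 + 29\right)}{421} = \left(78 - 38\right) \frac{1}{421} = 40 \cdot \frac{1}{421} = \frac{40}{421}$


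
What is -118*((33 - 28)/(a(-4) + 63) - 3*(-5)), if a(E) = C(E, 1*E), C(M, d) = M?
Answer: -1780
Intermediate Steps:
a(E) = E
-118*((33 - 28)/(a(-4) + 63) - 3*(-5)) = -118*((33 - 28)/(-4 + 63) - 3*(-5)) = -118*(5/59 + 15) = -118*890/59 = -1780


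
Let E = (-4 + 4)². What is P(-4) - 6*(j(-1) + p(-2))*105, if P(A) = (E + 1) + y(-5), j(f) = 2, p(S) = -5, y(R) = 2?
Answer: 1893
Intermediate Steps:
E = 0 (E = 0² = 0)
P(A) = 3 (P(A) = (0 + 1) + 2 = 1 + 2 = 3)
P(-4) - 6*(j(-1) + p(-2))*105 = 3 - 6*(2 - 5)*105 = 3 - 6*(-3)*105 = 3 + 18*105 = 3 + 1890 = 1893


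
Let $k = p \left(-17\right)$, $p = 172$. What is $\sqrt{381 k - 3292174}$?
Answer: $i \sqrt{4406218} \approx 2099.1 i$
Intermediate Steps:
$k = -2924$ ($k = 172 \left(-17\right) = -2924$)
$\sqrt{381 k - 3292174} = \sqrt{381 \left(-2924\right) - 3292174} = \sqrt{-1114044 - 3292174} = \sqrt{-4406218} = i \sqrt{4406218}$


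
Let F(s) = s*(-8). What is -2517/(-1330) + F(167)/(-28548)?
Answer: 18408049/9492210 ≈ 1.9393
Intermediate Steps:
F(s) = -8*s
-2517/(-1330) + F(167)/(-28548) = -2517/(-1330) - 8*167/(-28548) = -2517*(-1/1330) - 1336*(-1/28548) = 2517/1330 + 334/7137 = 18408049/9492210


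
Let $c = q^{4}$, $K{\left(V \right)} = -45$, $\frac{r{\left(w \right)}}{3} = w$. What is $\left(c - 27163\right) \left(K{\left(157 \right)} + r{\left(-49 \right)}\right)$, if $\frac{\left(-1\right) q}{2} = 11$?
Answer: $-39761856$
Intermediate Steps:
$q = -22$ ($q = \left(-2\right) 11 = -22$)
$r{\left(w \right)} = 3 w$
$c = 234256$ ($c = \left(-22\right)^{4} = 234256$)
$\left(c - 27163\right) \left(K{\left(157 \right)} + r{\left(-49 \right)}\right) = \left(234256 - 27163\right) \left(-45 + 3 \left(-49\right)\right) = 207093 \left(-45 - 147\right) = 207093 \left(-192\right) = -39761856$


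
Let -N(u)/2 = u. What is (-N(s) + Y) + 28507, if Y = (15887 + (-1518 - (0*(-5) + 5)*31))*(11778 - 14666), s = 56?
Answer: -41021413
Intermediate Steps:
N(u) = -2*u
Y = -41050032 (Y = (15887 + (-1518 - (0 + 5)*31))*(-2888) = (15887 + (-1518 - 5*31))*(-2888) = (15887 + (-1518 - 1*155))*(-2888) = (15887 + (-1518 - 155))*(-2888) = (15887 - 1673)*(-2888) = 14214*(-2888) = -41050032)
(-N(s) + Y) + 28507 = (-(-2)*56 - 41050032) + 28507 = (-1*(-112) - 41050032) + 28507 = (112 - 41050032) + 28507 = -41049920 + 28507 = -41021413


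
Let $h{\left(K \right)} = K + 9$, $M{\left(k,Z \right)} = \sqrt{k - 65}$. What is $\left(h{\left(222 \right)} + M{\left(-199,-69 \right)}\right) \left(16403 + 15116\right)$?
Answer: $7280889 + 63038 i \sqrt{66} \approx 7.2809 \cdot 10^{6} + 5.1212 \cdot 10^{5} i$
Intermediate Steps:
$M{\left(k,Z \right)} = \sqrt{-65 + k}$
$h{\left(K \right)} = 9 + K$
$\left(h{\left(222 \right)} + M{\left(-199,-69 \right)}\right) \left(16403 + 15116\right) = \left(\left(9 + 222\right) + \sqrt{-65 - 199}\right) \left(16403 + 15116\right) = \left(231 + \sqrt{-264}\right) 31519 = \left(231 + 2 i \sqrt{66}\right) 31519 = 7280889 + 63038 i \sqrt{66}$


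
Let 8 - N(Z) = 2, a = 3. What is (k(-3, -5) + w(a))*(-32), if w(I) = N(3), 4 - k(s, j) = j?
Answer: -480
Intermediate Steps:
N(Z) = 6 (N(Z) = 8 - 1*2 = 8 - 2 = 6)
k(s, j) = 4 - j
w(I) = 6
(k(-3, -5) + w(a))*(-32) = ((4 - 1*(-5)) + 6)*(-32) = ((4 + 5) + 6)*(-32) = (9 + 6)*(-32) = 15*(-32) = -480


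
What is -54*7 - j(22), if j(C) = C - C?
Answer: -378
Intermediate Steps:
j(C) = 0
-54*7 - j(22) = -54*7 - 1*0 = -378 + 0 = -378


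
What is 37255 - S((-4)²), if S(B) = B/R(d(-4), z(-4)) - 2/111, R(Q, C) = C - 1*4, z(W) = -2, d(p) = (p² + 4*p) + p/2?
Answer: 4135603/111 ≈ 37258.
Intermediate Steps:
d(p) = p² + 9*p/2 (d(p) = (p² + 4*p) + p*(½) = (p² + 4*p) + p/2 = p² + 9*p/2)
R(Q, C) = -4 + C (R(Q, C) = C - 4 = -4 + C)
S(B) = -2/111 - B/6 (S(B) = B/(-4 - 2) - 2/111 = B/(-6) - 2*1/111 = B*(-⅙) - 2/111 = -B/6 - 2/111 = -2/111 - B/6)
37255 - S((-4)²) = 37255 - (-2/111 - ⅙*(-4)²) = 37255 - (-2/111 - ⅙*16) = 37255 - (-2/111 - 8/3) = 37255 - 1*(-298/111) = 37255 + 298/111 = 4135603/111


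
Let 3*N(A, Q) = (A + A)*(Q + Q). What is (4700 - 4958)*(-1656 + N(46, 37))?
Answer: -158240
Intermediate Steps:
N(A, Q) = 4*A*Q/3 (N(A, Q) = ((A + A)*(Q + Q))/3 = ((2*A)*(2*Q))/3 = (4*A*Q)/3 = 4*A*Q/3)
(4700 - 4958)*(-1656 + N(46, 37)) = (4700 - 4958)*(-1656 + (4/3)*46*37) = -258*(-1656 + 6808/3) = -258*1840/3 = -158240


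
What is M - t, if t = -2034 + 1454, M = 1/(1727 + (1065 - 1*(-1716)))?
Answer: 2614641/4508 ≈ 580.00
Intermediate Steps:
M = 1/4508 (M = 1/(1727 + (1065 + 1716)) = 1/(1727 + 2781) = 1/4508 ≈ 0.00022183)
t = -580
M - t = 1/4508 - 1*(-580) = 1/4508 + 580 = 2614641/4508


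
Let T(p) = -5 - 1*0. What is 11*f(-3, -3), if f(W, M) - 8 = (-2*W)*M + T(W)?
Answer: -165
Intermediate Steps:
T(p) = -5 (T(p) = -5 + 0 = -5)
f(W, M) = 3 - 2*M*W (f(W, M) = 8 + ((-2*W)*M - 5) = 8 + (-2*M*W - 5) = 8 + (-5 - 2*M*W) = 3 - 2*M*W)
11*f(-3, -3) = 11*(3 - 2*(-3)*(-3)) = 11*(3 - 18) = 11*(-15) = -165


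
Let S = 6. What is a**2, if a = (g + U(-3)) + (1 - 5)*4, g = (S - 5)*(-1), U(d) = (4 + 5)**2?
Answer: 4096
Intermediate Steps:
U(d) = 81 (U(d) = 9**2 = 81)
g = -1 (g = (6 - 5)*(-1) = 1*(-1) = -1)
a = 64 (a = (-1 + 81) + (1 - 5)*4 = 80 - 4*4 = 80 - 16 = 64)
a**2 = 64**2 = 4096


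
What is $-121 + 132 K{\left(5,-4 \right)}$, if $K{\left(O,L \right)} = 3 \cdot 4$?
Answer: $1463$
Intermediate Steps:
$K{\left(O,L \right)} = 12$
$-121 + 132 K{\left(5,-4 \right)} = -121 + 132 \cdot 12 = -121 + 1584 = 1463$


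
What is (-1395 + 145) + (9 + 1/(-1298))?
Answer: -1610819/1298 ≈ -1241.0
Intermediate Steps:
(-1395 + 145) + (9 + 1/(-1298)) = -1250 + (9 - 1/1298) = -1250 + 11681/1298 = -1610819/1298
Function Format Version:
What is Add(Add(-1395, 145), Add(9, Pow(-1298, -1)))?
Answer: Rational(-1610819, 1298) ≈ -1241.0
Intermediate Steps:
Add(Add(-1395, 145), Add(9, Pow(-1298, -1))) = Add(-1250, Add(9, Rational(-1, 1298))) = Add(-1250, Rational(11681, 1298)) = Rational(-1610819, 1298)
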